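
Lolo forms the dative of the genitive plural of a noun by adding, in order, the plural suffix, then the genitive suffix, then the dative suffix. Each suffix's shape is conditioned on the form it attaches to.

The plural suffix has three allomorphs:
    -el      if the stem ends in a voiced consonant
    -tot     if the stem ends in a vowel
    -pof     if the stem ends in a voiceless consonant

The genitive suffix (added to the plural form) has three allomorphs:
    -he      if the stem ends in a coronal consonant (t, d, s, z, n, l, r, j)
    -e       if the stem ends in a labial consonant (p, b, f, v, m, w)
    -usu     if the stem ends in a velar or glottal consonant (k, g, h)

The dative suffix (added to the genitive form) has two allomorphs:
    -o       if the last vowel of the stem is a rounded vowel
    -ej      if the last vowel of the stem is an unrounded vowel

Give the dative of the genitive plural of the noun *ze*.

*ze*: final sound = /e/, a vowel → -tot → *zetot*.
The plural form *zetot* — final consonant /t/ (coronal) → -he → *zetothe*.
The genitive form *zetothe* — last vowel /e/ (an unrounded vowel) → -ej → *zetotheej*.

zetotheej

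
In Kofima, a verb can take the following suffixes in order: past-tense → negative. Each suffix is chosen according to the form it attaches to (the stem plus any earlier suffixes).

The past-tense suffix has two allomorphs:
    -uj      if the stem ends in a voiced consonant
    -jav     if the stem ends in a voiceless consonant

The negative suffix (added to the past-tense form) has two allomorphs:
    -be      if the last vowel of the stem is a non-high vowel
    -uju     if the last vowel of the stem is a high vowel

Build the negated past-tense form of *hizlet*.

*hizlet*: final consonant = /t/, voiceless → -jav → *hizletjav*.
The past-tense form *hizletjav*: last vowel = /a/, a non-high vowel → -be → *hizletjavbe*.

hizletjavbe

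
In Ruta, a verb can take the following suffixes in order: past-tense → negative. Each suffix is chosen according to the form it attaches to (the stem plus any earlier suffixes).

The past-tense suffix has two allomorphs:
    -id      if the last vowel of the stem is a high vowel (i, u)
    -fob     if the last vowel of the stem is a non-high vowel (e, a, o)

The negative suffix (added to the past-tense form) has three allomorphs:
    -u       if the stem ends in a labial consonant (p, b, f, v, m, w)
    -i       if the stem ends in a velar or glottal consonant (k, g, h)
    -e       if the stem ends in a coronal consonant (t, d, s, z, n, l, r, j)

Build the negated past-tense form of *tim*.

timide

Since the last vowel of *tim* is /i/ (a high vowel), it takes -id, giving *timid*.
The past-tense form *timid*: final consonant = /d/, coronal → -e → *timide*.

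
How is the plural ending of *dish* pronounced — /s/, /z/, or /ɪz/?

/ɪz/

The stem *dish* ends in a sibilant (/s, z, ʃ, ʒ, tʃ, dʒ/).
The plural suffix surfaces as /ɪz/ after sibilants, /s/ after other voiceless consonants, and /z/ after other voiced sounds.
So the plural -s on *dish* is pronounced /ɪz/.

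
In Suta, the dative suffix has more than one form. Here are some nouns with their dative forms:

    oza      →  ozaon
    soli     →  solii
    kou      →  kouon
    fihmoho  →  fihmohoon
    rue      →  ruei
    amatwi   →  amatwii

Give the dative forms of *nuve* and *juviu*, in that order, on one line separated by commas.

The pattern is front/back vowel harmony: -i when the last vowel of the stem is a front vowel (*soli*, *rue*, *amatwi*); -on when the last vowel of the stem is a back vowel (*oza*, *kou*, *fihmoho*).
*nuve*: last vowel = /e/, a front vowel → -i → *nuvei*.
*juviu*: last vowel = /u/, a back vowel → -on → *juviuon*.

nuvei, juviuon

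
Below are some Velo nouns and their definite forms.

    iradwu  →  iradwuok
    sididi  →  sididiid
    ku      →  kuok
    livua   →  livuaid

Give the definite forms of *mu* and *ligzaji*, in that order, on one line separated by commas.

Looking at the last vowel of each stem: -ok when the last vowel of the stem is a rounded vowel (*iradwu*, *ku*); -id when the last vowel of the stem is an unrounded vowel (*sididi*, *livua*).
*mu* — last vowel /u/ (a rounded vowel) → -ok → *muok*.
Since the last vowel of *ligzaji* is /i/ (an unrounded vowel), it takes -id, giving *ligzajiid*.

muok, ligzajiid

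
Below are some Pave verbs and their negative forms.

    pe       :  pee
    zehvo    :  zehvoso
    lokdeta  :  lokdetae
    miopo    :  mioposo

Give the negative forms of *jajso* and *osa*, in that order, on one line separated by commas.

The pattern is rounding harmony: -so when the last vowel of the stem is a rounded vowel (*zehvo*, *miopo*); -e when the last vowel of the stem is an unrounded vowel (*pe*, *lokdeta*).
The last vowel of *jajso* is /o/, which is a rounded vowel, so the suffix is -so, giving *jajsoso*.
*osa* — last vowel /a/ (an unrounded vowel) → -e → *osae*.

jajsoso, osae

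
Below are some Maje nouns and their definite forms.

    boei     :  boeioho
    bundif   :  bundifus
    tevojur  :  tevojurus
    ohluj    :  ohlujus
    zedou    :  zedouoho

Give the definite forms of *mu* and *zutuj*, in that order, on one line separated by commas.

muoho, zutujus

The pattern is consonant vs. vowel: -us when the stem ends in a consonant (*bundif*, *tevojur*, *ohluj*); -oho when the stem ends in a vowel (*boei*, *zedou*).
*mu* — final sound /u/ (a vowel) → -oho → *muoho*.
The final sound of *zutuj* is /j/, which is a consonant, so the suffix is -us, giving *zutujus*.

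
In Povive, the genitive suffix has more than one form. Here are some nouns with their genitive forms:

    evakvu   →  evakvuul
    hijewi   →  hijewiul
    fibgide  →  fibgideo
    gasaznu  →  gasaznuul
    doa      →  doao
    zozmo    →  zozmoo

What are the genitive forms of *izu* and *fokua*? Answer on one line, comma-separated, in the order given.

izuul, fokuao

The alternation tracks the last vowel of the stem — -ul when the last vowel of the stem is a high vowel (*evakvu*, *hijewi*, *gasaznu*); -o when the last vowel of the stem is a non-high vowel (*fibgide*, *doa*, *zozmo*).
Since the last vowel of *izu* is /u/ (a high vowel), it takes -ul, giving *izuul*.
The last vowel of *fokua* is /a/, which is a non-high vowel, so the suffix is -o, giving *fokuao*.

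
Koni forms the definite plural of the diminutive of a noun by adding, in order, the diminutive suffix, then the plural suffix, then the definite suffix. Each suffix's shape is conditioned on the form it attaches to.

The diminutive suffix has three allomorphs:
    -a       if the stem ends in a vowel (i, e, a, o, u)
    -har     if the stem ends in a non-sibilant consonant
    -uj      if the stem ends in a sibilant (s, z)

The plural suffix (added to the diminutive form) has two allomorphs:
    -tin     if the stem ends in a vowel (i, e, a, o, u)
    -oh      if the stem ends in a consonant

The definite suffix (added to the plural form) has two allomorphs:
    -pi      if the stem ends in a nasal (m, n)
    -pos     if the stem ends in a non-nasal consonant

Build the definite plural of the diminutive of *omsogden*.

omsogdenharohpos

The final sound of *omsogden* is /n/, which is a non-sibilant consonant, so the diminutive suffix is -har, giving *omsogdenhar*.
The final sound of the diminutive form *omsogdenhar* is /r/, which is a consonant, so the plural suffix is -oh, giving *omsogdenharoh*.
The final consonant of the plural form *omsogdenharoh* is /h/, which is non-nasal, so the definite suffix is -pos, giving *omsogdenharohpos*.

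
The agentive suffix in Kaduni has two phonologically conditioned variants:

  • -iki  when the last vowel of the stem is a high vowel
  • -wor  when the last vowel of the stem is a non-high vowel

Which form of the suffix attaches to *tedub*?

*tedub*: last vowel = /u/, a high vowel → -iki.

-iki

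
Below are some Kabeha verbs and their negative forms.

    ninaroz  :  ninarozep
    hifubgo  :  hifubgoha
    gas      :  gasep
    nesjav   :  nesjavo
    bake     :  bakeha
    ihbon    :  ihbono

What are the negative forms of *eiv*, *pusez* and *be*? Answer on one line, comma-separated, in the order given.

eivo, pusezep, beha

The alternation tracks the final sound of the stem — -ep when the stem ends in a sibilant (*ninaroz*, *gas*); -o when the stem ends in a non-sibilant consonant (*nesjav*, *ihbon*); -ha when the stem ends in a vowel (*hifubgo*, *bake*).
*eiv*: final sound = /v/, a non-sibilant consonant → -o → *eivo*.
Since the final sound of *pusez* is /z/ (a sibilant), it takes -ep, giving *pusezep*.
The final sound of *be* is /e/, which is a vowel, so the suffix is -ha, giving *beha*.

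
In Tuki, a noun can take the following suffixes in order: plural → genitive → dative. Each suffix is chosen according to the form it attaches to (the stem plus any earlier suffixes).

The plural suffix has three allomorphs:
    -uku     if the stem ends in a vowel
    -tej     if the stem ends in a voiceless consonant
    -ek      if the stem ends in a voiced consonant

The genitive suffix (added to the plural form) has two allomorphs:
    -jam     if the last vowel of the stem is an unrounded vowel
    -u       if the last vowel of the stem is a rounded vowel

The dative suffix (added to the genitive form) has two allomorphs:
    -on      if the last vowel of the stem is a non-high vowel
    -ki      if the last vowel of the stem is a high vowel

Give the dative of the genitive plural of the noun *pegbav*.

*pegbav* — final sound /v/ (a voiced consonant) → -ek → *pegbavek*.
Since the last vowel of the plural form *pegbavek* is /e/ (an unrounded vowel), it takes -jam, giving *pegbavekjam*.
The genitive form *pegbavekjam*: last vowel = /a/, a non-high vowel → -on → *pegbavekjamon*.

pegbavekjamon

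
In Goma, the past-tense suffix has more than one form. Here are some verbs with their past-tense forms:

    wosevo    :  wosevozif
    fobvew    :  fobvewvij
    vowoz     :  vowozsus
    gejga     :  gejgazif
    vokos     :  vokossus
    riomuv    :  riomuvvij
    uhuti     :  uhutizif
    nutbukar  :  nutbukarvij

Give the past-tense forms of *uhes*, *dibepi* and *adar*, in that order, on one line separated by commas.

uhessus, dibepizif, adarvij

Looking at the final sound of each stem: -sus when the stem ends in a sibilant (*vowoz*, *vokos*); -vij when the stem ends in a non-sibilant consonant (*fobvew*, *riomuv*, *nutbukar*); -zif when the stem ends in a vowel (*wosevo*, *gejga*, *uhuti*).
The final sound of *uhes* is /s/, which is a sibilant, so the suffix is -sus, giving *uhessus*.
*dibepi* — final sound /i/ (a vowel) → -zif → *dibepizif*.
*adar*: final sound = /r/, a non-sibilant consonant → -vij → *adarvij*.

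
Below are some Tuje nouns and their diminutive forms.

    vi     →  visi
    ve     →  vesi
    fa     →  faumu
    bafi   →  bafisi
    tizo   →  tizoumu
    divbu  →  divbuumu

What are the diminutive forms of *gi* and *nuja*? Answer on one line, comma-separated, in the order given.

gisi, nujaumu

The alternation tracks the last vowel of the stem — -si when the last vowel of the stem is a front vowel (*vi*, *ve*, *bafi*); -umu when the last vowel of the stem is a back vowel (*fa*, *tizo*, *divbu*).
The last vowel of *gi* is /i/, which is a front vowel, so the suffix is -si, giving *gisi*.
Since the last vowel of *nuja* is /a/ (a back vowel), it takes -umu, giving *nujaumu*.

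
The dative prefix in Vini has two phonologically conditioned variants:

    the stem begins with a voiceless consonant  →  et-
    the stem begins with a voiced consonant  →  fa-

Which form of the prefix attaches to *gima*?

*gima*: first consonant = /g/, voiced → fa-.

fa-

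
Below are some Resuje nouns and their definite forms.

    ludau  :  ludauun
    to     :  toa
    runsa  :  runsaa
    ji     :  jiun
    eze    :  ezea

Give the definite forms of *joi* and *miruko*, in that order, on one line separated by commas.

The pattern is height harmony: -un when the last vowel of the stem is a high vowel (*ludau*, *ji*); -a when the last vowel of the stem is a non-high vowel (*to*, *runsa*, *eze*).
*joi* — last vowel /i/ (a high vowel) → -un → *joiun*.
Since the last vowel of *miruko* is /o/ (a non-high vowel), it takes -a, giving *mirukoa*.

joiun, mirukoa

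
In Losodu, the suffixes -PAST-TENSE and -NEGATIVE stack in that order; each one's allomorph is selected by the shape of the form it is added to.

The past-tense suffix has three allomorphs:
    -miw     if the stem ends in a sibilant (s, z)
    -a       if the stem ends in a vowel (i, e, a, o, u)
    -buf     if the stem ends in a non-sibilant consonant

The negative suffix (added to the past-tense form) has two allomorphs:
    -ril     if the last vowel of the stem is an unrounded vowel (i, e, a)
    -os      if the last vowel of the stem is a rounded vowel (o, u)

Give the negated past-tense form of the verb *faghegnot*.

The final sound of *faghegnot* is /t/, which is a non-sibilant consonant, so the past-tense suffix is -buf, giving *faghegnotbuf*.
The past-tense form *faghegnotbuf* — last vowel /u/ (a rounded vowel) → -os → *faghegnotbufos*.

faghegnotbufos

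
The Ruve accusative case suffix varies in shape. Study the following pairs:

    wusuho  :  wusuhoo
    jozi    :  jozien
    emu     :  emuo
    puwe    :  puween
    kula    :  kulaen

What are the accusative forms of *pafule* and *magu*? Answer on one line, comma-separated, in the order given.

Looking at the last vowel of each stem: -o when the last vowel of the stem is a rounded vowel (*wusuho*, *emu*); -en when the last vowel of the stem is an unrounded vowel (*jozi*, *puwe*, *kula*).
Since the last vowel of *pafule* is /e/ (an unrounded vowel), it takes -en, giving *pafuleen*.
*magu*: last vowel = /u/, a rounded vowel → -o → *maguo*.

pafuleen, maguo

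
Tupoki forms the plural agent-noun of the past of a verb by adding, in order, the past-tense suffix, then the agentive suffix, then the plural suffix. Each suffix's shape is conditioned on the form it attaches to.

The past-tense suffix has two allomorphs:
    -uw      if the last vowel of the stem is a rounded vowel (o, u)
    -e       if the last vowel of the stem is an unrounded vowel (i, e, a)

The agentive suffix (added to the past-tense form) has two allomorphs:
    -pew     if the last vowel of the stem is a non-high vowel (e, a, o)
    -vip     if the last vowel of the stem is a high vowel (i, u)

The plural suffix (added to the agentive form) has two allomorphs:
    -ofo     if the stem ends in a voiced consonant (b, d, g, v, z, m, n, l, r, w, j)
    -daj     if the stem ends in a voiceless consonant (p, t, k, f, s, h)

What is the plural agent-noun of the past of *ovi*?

The last vowel of *ovi* is /i/, which is an unrounded vowel, so the past-tense suffix is -e, giving *ovie*.
The past-tense form *ovie* — last vowel /e/ (a non-high vowel) → -pew → *oviepew*.
Since the final consonant of the agentive form *oviepew* is /w/ (voiced), it takes -ofo, giving *oviepewofo*.

oviepewofo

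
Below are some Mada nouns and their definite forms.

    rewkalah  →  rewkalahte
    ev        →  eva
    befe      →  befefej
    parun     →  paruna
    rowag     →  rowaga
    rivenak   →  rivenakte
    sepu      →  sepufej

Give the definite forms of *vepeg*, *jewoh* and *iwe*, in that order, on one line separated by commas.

Looking at the final sound of each stem: -te when the stem ends in a voiceless consonant (*rewkalah*, *rivenak*); -a when the stem ends in a voiced consonant (*ev*, *parun*, *rowag*); -fej when the stem ends in a vowel (*befe*, *sepu*).
The final sound of *vepeg* is /g/, which is a voiced consonant, so the suffix is -a, giving *vepega*.
*jewoh*: final sound = /h/, a voiceless consonant → -te → *jewohte*.
*iwe*: final sound = /e/, a vowel → -fej → *iwefej*.

vepega, jewohte, iwefej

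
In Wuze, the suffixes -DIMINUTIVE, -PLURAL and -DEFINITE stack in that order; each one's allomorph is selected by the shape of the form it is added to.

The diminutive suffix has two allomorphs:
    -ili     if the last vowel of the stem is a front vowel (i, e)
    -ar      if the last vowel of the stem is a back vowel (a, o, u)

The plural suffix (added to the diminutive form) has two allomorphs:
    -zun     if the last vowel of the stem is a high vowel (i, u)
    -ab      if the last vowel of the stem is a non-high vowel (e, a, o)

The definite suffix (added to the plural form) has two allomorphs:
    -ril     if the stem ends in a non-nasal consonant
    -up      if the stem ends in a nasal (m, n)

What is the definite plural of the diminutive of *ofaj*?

The last vowel of *ofaj* is /a/, which is a back vowel, so the diminutive suffix is -ar, giving *ofajar*.
The diminutive form *ofajar*: last vowel = /a/, a non-high vowel → -ab → *ofajarab*.
Since the final consonant of the plural form *ofajarab* is /b/ (non-nasal), it takes -ril, giving *ofajarabril*.

ofajarabril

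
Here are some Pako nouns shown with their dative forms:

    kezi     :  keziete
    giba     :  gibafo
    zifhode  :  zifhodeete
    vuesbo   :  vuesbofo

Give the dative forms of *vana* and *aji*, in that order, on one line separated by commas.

vanafo, ajiete

Looking at the last vowel of each stem: -ete when the last vowel of the stem is a front vowel (*kezi*, *zifhode*); -fo when the last vowel of the stem is a back vowel (*giba*, *vuesbo*).
Since the last vowel of *vana* is /a/ (a back vowel), it takes -fo, giving *vanafo*.
Since the last vowel of *aji* is /i/ (a front vowel), it takes -ete, giving *ajiete*.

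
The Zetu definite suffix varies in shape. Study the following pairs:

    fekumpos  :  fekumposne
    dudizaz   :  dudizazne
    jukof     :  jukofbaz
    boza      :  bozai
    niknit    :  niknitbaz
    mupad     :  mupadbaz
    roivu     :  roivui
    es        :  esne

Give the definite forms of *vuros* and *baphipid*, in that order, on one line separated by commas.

The pattern is sibilance of the final sound: -ne when the stem ends in a sibilant (*fekumpos*, *dudizaz*, *es*); -baz when the stem ends in a non-sibilant consonant (*jukof*, *niknit*, *mupad*); -i when the stem ends in a vowel (*boza*, *roivu*).
*vuros* — final sound /s/ (a sibilant) → -ne → *vurosne*.
*baphipid* — final sound /d/ (a non-sibilant consonant) → -baz → *baphipidbaz*.

vurosne, baphipidbaz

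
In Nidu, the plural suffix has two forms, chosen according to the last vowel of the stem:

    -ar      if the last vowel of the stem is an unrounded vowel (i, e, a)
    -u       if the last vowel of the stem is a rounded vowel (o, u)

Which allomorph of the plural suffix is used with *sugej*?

-ar

The last vowel of *sugej* is /e/, which is an unrounded vowel, so the suffix is -ar.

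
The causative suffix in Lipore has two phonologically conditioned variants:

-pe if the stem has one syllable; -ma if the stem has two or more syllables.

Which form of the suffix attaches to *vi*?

*vi* (one syllable) → -pe.

-pe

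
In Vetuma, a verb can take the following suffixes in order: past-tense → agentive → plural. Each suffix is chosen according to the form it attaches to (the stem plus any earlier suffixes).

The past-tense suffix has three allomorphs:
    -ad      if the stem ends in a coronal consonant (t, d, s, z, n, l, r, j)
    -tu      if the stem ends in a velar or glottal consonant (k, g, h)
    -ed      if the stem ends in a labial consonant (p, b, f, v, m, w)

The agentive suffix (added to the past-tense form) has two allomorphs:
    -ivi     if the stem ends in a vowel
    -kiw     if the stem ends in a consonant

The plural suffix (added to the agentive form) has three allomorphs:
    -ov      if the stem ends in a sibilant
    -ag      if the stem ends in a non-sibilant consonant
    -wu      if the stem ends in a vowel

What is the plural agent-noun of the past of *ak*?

aktuiviwu

The final consonant of *ak* is /k/, which is velar/glottal, so the past-tense suffix is -tu, giving *aktu*.
The final sound of the past-tense form *aktu* is /u/, which is a vowel, so the agentive suffix is -ivi, giving *aktuivi*.
The agentive form *aktuivi* — final sound /i/ (a vowel) → -wu → *aktuiviwu*.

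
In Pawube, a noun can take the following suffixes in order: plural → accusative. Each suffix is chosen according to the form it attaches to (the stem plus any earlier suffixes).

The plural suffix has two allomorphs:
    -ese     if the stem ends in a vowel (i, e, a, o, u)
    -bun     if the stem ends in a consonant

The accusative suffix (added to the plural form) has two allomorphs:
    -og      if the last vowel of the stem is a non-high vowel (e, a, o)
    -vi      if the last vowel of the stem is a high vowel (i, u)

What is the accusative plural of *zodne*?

zodneeseog

*zodne* — final sound /e/ (a vowel) → -ese → *zodneese*.
The plural form *zodneese*: last vowel = /e/, a non-high vowel → -og → *zodneeseog*.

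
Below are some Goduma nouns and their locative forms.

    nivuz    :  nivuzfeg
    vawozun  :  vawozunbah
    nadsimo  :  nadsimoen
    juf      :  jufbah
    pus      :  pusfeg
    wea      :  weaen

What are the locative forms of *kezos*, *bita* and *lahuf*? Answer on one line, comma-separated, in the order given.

kezosfeg, bitaen, lahufbah

The suffix is conditioned by the final sound: -feg when the stem ends in a sibilant (*nivuz*, *pus*); -bah when the stem ends in a non-sibilant consonant (*vawozun*, *juf*); -en when the stem ends in a vowel (*nadsimo*, *wea*).
*kezos* — final sound /s/ (a sibilant) → -feg → *kezosfeg*.
*bita*: final sound = /a/, a vowel → -en → *bitaen*.
*lahuf*: final sound = /f/, a non-sibilant consonant → -bah → *lahufbah*.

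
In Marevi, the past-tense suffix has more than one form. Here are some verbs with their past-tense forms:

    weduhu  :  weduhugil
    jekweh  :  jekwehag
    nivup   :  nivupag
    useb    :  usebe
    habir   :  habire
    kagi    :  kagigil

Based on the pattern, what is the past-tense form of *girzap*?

The pattern is voicing of the final sound: -ag when the stem ends in a voiceless consonant (*jekweh*, *nivup*); -e when the stem ends in a voiced consonant (*useb*, *habir*); -gil when the stem ends in a vowel (*weduhu*, *kagi*).
Since the final sound of *girzap* is /p/ (a voiceless consonant), it takes -ag, giving *girzapag*.

girzapag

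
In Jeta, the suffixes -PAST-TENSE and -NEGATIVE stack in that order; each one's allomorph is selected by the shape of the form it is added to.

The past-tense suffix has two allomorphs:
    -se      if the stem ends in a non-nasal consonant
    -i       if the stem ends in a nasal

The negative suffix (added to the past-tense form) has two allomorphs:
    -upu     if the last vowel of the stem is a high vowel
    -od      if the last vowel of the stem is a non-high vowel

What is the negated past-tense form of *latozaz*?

*latozaz* — final consonant /z/ (non-nasal) → -se → *latozazse*.
The past-tense form *latozazse*: last vowel = /e/, a non-high vowel → -od → *latozazseod*.

latozazseod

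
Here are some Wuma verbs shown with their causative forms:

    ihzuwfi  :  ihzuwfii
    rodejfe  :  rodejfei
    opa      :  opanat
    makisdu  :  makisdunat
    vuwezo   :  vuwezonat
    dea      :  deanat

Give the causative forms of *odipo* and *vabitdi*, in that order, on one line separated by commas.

odiponat, vabitdii

The suffix is conditioned by the last vowel: -i when the last vowel of the stem is a front vowel (*ihzuwfi*, *rodejfe*); -nat when the last vowel of the stem is a back vowel (*opa*, *makisdu*, *vuwezo*, *dea*).
*odipo*: last vowel = /o/, a back vowel → -nat → *odiponat*.
*vabitdi*: last vowel = /i/, a front vowel → -i → *vabitdii*.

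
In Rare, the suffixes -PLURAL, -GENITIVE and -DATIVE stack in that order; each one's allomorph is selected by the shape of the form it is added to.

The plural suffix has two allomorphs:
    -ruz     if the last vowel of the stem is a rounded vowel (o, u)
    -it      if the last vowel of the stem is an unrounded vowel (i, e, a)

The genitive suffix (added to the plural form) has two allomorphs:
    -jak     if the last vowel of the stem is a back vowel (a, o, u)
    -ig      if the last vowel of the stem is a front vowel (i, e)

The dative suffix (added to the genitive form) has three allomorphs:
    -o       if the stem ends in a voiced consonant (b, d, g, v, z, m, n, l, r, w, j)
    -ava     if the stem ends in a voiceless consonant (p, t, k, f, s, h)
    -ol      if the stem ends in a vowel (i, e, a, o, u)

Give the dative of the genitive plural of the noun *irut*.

irutruzjakava

The last vowel of *irut* is /u/, which is a rounded vowel, so the plural suffix is -ruz, giving *irutruz*.
Since the last vowel of the plural form *irutruz* is /u/ (a back vowel), it takes -jak, giving *irutruzjak*.
The final sound of the genitive form *irutruzjak* is /k/, which is a voiceless consonant, so the dative suffix is -ava, giving *irutruzjakava*.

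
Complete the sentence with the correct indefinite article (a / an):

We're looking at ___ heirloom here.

an

The indefinite article is chosen by the initial *sound* of the following word, not its spelling.
*heirloom* begins with the sound /ɛ/ (silent h) — a vowel sound.
So the article is *an*: We're looking at an heirloom here.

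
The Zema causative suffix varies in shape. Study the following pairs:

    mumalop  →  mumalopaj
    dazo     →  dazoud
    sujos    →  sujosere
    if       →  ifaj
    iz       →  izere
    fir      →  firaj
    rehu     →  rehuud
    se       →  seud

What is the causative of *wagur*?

Looking at the final sound of each stem: -ere when the stem ends in a sibilant (*sujos*, *iz*); -aj when the stem ends in a non-sibilant consonant (*mumalop*, *if*, *fir*); -ud when the stem ends in a vowel (*dazo*, *rehu*, *se*).
*wagur*: final sound = /r/, a non-sibilant consonant → -aj → *waguraj*.

waguraj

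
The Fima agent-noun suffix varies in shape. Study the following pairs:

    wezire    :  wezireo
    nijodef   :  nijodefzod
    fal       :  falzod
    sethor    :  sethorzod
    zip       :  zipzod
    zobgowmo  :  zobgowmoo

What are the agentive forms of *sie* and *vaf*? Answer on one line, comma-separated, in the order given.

sieo, vafzod

Looking at the final sound of each stem: -zod when the stem ends in a consonant (*nijodef*, *fal*, *sethor*, *zip*); -o when the stem ends in a vowel (*wezire*, *zobgowmo*).
Since the final sound of *sie* is /e/ (a vowel), it takes -o, giving *sieo*.
*vaf*: final sound = /f/, a consonant → -zod → *vafzod*.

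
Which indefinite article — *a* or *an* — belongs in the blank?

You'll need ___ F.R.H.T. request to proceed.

an

The indefinite article is chosen by the initial *sound* of the following word, not its spelling.
The initialism *F.R.H.T.* is read letter by letter; the first letter, F, is pronounced /ɛf/, which begins with a vowel sound.
So the article is *an*: You'll need an F.R.H.T. request to proceed.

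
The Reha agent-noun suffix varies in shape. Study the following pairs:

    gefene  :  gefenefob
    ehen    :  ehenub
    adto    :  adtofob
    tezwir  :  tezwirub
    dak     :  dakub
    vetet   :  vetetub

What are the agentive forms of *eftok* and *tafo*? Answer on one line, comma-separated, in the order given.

eftokub, tafofob

Looking at the final sound of each stem: -ub when the stem ends in a consonant (*ehen*, *tezwir*, *dak*, *vetet*); -fob when the stem ends in a vowel (*gefene*, *adto*).
The final sound of *eftok* is /k/, which is a consonant, so the suffix is -ub, giving *eftokub*.
*tafo*: final sound = /o/, a vowel → -fob → *tafofob*.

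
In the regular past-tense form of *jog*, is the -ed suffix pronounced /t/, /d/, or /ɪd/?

/d/

The stem *jog* ends in a voiced sound other than /d/.
The -ed suffix is realized as /ɪd/ after /t, d/; as /t/ after other voiceless consonants; and as /d/ after other voiced sounds.
So -ed on *jog* is pronounced /d/.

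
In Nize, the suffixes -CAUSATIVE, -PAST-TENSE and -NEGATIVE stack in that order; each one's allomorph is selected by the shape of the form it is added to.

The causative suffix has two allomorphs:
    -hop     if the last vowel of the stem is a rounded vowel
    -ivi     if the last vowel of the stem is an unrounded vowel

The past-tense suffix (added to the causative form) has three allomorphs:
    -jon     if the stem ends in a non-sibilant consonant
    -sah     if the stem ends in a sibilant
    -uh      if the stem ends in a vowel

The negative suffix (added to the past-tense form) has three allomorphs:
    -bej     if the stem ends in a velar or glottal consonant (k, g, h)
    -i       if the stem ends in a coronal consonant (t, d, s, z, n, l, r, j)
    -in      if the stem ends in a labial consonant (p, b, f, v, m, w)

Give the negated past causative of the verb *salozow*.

salozowhopjoni

*salozow* — last vowel /o/ (a rounded vowel) → -hop → *salozowhop*.
The final sound of the causative form *salozowhop* is /p/, which is a non-sibilant consonant, so the past-tense suffix is -jon, giving *salozowhopjon*.
Since the final consonant of the past-tense form *salozowhopjon* is /n/ (coronal), it takes -i, giving *salozowhopjoni*.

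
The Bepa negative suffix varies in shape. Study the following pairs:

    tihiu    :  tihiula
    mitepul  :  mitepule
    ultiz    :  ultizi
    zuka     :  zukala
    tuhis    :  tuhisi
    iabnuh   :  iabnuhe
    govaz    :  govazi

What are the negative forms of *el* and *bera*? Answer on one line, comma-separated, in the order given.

The pattern is sibilance of the final sound: -i when the stem ends in a sibilant (*ultiz*, *tuhis*, *govaz*); -e when the stem ends in a non-sibilant consonant (*mitepul*, *iabnuh*); -la when the stem ends in a vowel (*tihiu*, *zuka*).
Since the final sound of *el* is /l/ (a non-sibilant consonant), it takes -e, giving *ele*.
*bera* — final sound /a/ (a vowel) → -la → *berala*.

ele, berala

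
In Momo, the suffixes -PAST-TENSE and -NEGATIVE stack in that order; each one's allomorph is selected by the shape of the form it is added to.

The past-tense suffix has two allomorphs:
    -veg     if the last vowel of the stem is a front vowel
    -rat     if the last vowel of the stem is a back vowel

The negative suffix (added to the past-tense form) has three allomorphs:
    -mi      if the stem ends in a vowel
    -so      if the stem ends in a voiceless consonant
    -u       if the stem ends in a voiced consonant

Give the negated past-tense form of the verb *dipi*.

*dipi*: last vowel = /i/, a front vowel → -veg → *dipiveg*.
Since the final sound of the past-tense form *dipiveg* is /g/ (a voiced consonant), it takes -u, giving *dipivegu*.

dipivegu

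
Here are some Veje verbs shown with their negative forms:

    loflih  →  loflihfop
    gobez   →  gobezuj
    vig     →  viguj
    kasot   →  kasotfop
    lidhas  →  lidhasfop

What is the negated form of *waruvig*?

The pattern is voicing of the final consonant: -fop when the stem ends in a voiceless consonant (*loflih*, *kasot*, *lidhas*); -uj when the stem ends in a voiced consonant (*gobez*, *vig*).
Since the final consonant of *waruvig* is /g/ (voiced), it takes -uj, giving *waruviguj*.

waruviguj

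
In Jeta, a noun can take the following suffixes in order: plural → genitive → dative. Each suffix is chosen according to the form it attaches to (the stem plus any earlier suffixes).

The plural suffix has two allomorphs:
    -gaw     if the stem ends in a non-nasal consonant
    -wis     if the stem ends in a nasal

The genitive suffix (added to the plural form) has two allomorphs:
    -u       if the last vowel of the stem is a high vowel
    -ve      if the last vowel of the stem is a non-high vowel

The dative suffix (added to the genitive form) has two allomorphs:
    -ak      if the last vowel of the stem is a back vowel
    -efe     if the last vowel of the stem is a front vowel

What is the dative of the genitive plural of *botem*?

botemwisuak

Since the final consonant of *botem* is /m/ (a nasal), it takes -wis, giving *botemwis*.
The plural form *botemwis* — last vowel /i/ (a high vowel) → -u → *botemwisu*.
The last vowel of the genitive form *botemwisu* is /u/, which is a back vowel, so the dative suffix is -ak, giving *botemwisuak*.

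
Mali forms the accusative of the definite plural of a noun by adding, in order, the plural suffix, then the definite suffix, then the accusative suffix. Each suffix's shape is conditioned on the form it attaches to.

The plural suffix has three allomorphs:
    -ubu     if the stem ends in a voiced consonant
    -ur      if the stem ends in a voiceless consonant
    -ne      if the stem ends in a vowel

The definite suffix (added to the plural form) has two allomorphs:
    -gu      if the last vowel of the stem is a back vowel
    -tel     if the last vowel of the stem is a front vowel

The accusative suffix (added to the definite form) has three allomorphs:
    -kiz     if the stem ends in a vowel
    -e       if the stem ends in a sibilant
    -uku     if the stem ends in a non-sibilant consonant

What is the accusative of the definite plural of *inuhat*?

The final sound of *inuhat* is /t/, which is a voiceless consonant, so the plural suffix is -ur, giving *inuhatur*.
The last vowel of the plural form *inuhatur* is /u/, which is a back vowel, so the definite suffix is -gu, giving *inuhaturgu*.
Since the final sound of the definite form *inuhaturgu* is /u/ (a vowel), it takes -kiz, giving *inuhaturgukiz*.

inuhaturgukiz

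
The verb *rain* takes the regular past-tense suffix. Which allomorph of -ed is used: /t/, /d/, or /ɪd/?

/d/

The stem *rain* ends in a voiced sound other than /d/.
The -ed suffix is realized as /ɪd/ after /t, d/; as /t/ after other voiceless consonants; and as /d/ after other voiced sounds.
So -ed on *rain* is pronounced /d/.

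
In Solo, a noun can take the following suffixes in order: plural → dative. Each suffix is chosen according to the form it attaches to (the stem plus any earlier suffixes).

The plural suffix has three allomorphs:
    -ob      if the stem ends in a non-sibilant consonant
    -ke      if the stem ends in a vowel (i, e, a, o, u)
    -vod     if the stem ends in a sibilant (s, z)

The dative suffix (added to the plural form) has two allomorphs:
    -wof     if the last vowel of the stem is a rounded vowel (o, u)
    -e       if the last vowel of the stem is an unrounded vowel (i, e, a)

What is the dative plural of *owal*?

The final sound of *owal* is /l/, which is a non-sibilant consonant, so the plural suffix is -ob, giving *owalob*.
The plural form *owalob* — last vowel /o/ (a rounded vowel) → -wof → *owalobwof*.

owalobwof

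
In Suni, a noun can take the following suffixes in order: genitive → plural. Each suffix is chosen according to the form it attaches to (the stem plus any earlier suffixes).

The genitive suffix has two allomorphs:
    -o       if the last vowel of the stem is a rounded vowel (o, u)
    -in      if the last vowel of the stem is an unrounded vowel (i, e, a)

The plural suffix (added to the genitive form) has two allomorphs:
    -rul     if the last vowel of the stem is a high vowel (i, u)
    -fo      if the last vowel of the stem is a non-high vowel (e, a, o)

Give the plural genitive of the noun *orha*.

orhainrul

*orha* — last vowel /a/ (an unrounded vowel) → -in → *orhain*.
The last vowel of the genitive form *orhain* is /i/, which is a high vowel, so the plural suffix is -rul, giving *orhainrul*.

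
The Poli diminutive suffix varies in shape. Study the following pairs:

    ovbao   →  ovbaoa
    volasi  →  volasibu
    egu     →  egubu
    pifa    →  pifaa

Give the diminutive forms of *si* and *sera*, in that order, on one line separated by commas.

The alternation tracks the last vowel of the stem — -bu when the last vowel of the stem is a high vowel (*volasi*, *egu*); -a when the last vowel of the stem is a non-high vowel (*ovbao*, *pifa*).
The last vowel of *si* is /i/, which is a high vowel, so the suffix is -bu, giving *sibu*.
*sera*: last vowel = /a/, a non-high vowel → -a → *seraa*.

sibu, seraa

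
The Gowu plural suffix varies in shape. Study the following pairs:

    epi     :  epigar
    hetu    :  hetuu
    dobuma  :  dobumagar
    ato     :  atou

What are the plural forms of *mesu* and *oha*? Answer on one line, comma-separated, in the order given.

mesuu, ohagar

The suffix is conditioned by the last vowel: -u when the last vowel of the stem is a rounded vowel (*hetu*, *ato*); -gar when the last vowel of the stem is an unrounded vowel (*epi*, *dobuma*).
*mesu* — last vowel /u/ (a rounded vowel) → -u → *mesuu*.
*oha*: last vowel = /a/, an unrounded vowel → -gar → *ohagar*.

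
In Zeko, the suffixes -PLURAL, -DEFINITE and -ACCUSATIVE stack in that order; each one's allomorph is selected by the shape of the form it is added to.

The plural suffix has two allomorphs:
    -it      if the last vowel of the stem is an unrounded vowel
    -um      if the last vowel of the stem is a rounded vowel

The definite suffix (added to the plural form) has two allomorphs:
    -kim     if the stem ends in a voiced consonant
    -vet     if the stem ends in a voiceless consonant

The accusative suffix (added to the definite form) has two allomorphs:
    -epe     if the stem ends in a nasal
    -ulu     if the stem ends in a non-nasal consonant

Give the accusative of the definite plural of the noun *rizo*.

Since the last vowel of *rizo* is /o/ (a rounded vowel), it takes -um, giving *rizoum*.
The plural form *rizoum* — final consonant /m/ (voiced) → -kim → *rizoumkim*.
Since the final consonant of the definite form *rizoumkim* is /m/ (a nasal), it takes -epe, giving *rizoumkimepe*.

rizoumkimepe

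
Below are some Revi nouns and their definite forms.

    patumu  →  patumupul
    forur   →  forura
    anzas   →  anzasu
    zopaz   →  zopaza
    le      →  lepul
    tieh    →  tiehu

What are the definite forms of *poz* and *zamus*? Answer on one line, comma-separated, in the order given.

poza, zamusu

The alternation tracks the final sound of the stem — -u when the stem ends in a voiceless consonant (*anzas*, *tieh*); -a when the stem ends in a voiced consonant (*forur*, *zopaz*); -pul when the stem ends in a vowel (*patumu*, *le*).
Since the final sound of *poz* is /z/ (a voiced consonant), it takes -a, giving *poza*.
Since the final sound of *zamus* is /s/ (a voiceless consonant), it takes -u, giving *zamusu*.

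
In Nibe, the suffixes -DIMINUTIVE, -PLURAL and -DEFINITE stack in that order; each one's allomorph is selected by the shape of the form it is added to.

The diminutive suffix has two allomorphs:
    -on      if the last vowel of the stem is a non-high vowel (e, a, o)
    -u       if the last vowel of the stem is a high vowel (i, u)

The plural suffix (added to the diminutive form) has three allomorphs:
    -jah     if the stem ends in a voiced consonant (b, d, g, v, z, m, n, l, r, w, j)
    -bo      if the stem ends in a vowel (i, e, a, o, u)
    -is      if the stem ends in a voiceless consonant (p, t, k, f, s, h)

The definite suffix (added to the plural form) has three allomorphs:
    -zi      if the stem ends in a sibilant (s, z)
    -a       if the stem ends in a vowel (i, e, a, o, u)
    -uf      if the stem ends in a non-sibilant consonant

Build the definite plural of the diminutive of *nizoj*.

nizojonjahuf

*nizoj* — last vowel /o/ (a non-high vowel) → -on → *nizojon*.
The diminutive form *nizojon* — final sound /n/ (a voiced consonant) → -jah → *nizojonjah*.
The final sound of the plural form *nizojonjah* is /h/, which is a non-sibilant consonant, so the definite suffix is -uf, giving *nizojonjahuf*.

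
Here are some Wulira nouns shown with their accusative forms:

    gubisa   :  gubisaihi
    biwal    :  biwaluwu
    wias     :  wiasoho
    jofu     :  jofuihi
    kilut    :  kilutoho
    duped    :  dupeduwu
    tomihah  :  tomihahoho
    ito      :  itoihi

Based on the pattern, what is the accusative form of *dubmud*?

The pattern is voicing of the final sound: -oho when the stem ends in a voiceless consonant (*wias*, *kilut*, *tomihah*); -uwu when the stem ends in a voiced consonant (*biwal*, *duped*); -ihi when the stem ends in a vowel (*gubisa*, *jofu*, *ito*).
Since the final sound of *dubmud* is /d/ (a voiced consonant), it takes -uwu, giving *dubmuduwu*.

dubmuduwu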